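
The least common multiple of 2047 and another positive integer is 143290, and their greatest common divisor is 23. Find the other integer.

1610

gcd × lcm = product of the two integers, so the other integer is (23 × 143290) / 2047 = 1610.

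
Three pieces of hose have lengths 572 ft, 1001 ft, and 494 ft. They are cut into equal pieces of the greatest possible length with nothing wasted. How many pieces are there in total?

Piece length = gcd(572, 1001, 494).
572 = 2^2 × 11 × 13
1001 = 7 × 11 × 13
494 = 2 × 13 × 19
gcd(572, 1001, 494) = 13.
Total pieces = 572/13 + 1001/13 + 494/13 = 44 + 77 + 38 = 159.

159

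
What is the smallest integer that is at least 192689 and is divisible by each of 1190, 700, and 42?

The integer must be a common multiple of 1190, 700, and 42, so a multiple of their LCM.
1190 = 2 × 5 × 7 × 17
700 = 2^2 × 5^2 × 7
42 = 2 × 3 × 7
LCM(1190, 700, 42) = 2^2 × 3 × 5^2 × 7 × 17 = 35700.
Smallest multiple of 35700 that is ≥ 192689: ⌈192689/35700⌉ × 35700 = 6 × 35700 = 214200.

214200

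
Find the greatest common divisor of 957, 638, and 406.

29

957 = 3 × 11 × 29
638 = 2 × 11 × 29
406 = 2 × 7 × 29
gcd(957, 638, 406) = 29.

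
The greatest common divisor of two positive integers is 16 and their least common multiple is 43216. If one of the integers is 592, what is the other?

For two integers, gcd × lcm = product, so the other is (16 × 43216) / 592 = 691456 / 592 = 1168.

1168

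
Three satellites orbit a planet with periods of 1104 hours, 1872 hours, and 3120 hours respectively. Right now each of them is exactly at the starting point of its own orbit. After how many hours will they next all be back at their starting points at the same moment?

215280 hours

They coincide at every common multiple of the periods; the first is the LCM.
1104 = 2^4 × 3 × 23
1872 = 2^4 × 3^2 × 13
3120 = 2^4 × 3 × 5 × 13
LCM(1104, 1872, 3120) = 2^4 × 3^2 × 5 × 13 × 23 = 215280.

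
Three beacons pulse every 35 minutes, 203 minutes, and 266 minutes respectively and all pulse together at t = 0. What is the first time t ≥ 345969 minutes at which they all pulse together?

347130 minutes

Joint pulses occur at multiples of LCM(35, 203, 266).
35 = 5 × 7
203 = 7 × 29
266 = 2 × 7 × 19
LCM(35, 203, 266) = 2 × 5 × 7 × 19 × 29 = 38570.
Smallest multiple of 38570 that is ≥ 345969: ⌈345969/38570⌉ × 38570 = 9 × 38570 = 347130.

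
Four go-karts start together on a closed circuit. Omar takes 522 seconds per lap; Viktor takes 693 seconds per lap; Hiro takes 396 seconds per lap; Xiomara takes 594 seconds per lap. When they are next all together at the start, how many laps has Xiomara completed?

The first common completion time is the LCM of the periods.
522 = 2 × 3^2 × 29
693 = 3^2 × 7 × 11
396 = 2^2 × 3^2 × 11
594 = 2 × 3^3 × 11
LCM(522, 693, 396, 594) = 2^2 × 3^3 × 7 × 11 × 29 = 241164.
Laps for period 594: 241164 / 594 = 406.

406 laps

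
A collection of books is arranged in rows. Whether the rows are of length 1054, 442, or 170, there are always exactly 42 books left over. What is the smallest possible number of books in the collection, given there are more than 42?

N − 42 must be a common multiple of 1054, 442, and 170.
1054 = 2 × 17 × 31
442 = 2 × 13 × 17
170 = 2 × 5 × 17
LCM(1054, 442, 170) = 2 × 5 × 13 × 17 × 31 = 68510.
Smallest N > 42 is LCM + 42 = 68510 + 42 = 68552.

68552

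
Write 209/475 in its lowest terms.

11/25

209 = 11 × 19
475 = 5^2 × 19
gcd(209, 475) = 19.
Divide numerator and denominator by 19: 209/475 = 11/25.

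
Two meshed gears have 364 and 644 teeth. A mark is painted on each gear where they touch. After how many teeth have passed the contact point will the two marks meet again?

We need the least common multiple of the intervals.
364 = 2^2 × 7 × 13
644 = 2^2 × 7 × 23
LCM(364, 644) = 2^2 × 7 × 13 × 23 = 8372.

8372 teeth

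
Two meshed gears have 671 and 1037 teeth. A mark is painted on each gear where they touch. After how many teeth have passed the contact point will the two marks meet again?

We need the least common multiple of the intervals.
671 = 11 × 61
1037 = 17 × 61
LCM(671, 1037) = 11 × 17 × 61 = 11407.

11407 teeth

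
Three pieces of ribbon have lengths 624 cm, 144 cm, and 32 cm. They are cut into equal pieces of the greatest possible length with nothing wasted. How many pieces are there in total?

Piece length = gcd(624, 144, 32).
624 = 2^4 × 3 × 13
144 = 2^4 × 3^2
32 = 2^5
gcd(624, 144, 32) = 2^4 = 16.
Total pieces = 624/16 + 144/16 + 32/16 = 39 + 9 + 2 = 50.

50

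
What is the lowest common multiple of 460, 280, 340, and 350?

547400

460 = 2^2 × 5 × 23
280 = 2^3 × 5 × 7
340 = 2^2 × 5 × 17
350 = 2 × 5^2 × 7
LCM(460, 280, 340, 350) = 2^3 × 5^2 × 7 × 17 × 23 = 547400.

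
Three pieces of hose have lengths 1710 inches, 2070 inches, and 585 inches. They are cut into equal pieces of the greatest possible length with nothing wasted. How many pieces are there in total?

97

Piece length = gcd(1710, 2070, 585).
1710 = 2 × 3^2 × 5 × 19
2070 = 2 × 3^2 × 5 × 23
585 = 3^2 × 5 × 13
gcd(1710, 2070, 585) = 3^2 × 5 = 45.
Total pieces = 1710/45 + 2070/45 + 585/45 = 38 + 46 + 13 = 97.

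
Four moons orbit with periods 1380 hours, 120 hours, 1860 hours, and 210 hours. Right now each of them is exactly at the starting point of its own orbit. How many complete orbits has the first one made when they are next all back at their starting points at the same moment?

434 orbits

The first common completion time is the LCM of the periods.
1380 = 2^2 × 3 × 5 × 23
120 = 2^3 × 3 × 5
1860 = 2^2 × 3 × 5 × 31
210 = 2 × 3 × 5 × 7
LCM(1380, 120, 1860, 210) = 2^3 × 3 × 5 × 7 × 23 × 31 = 598920.
Orbits for period 1380: 598920 / 1380 = 434.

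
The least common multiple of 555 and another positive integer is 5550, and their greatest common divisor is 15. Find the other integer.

gcd × lcm = product of the two integers, so the other integer is (15 × 5550) / 555 = 150.

150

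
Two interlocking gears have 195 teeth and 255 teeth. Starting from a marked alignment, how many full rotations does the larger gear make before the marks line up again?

They are all back at their starting positions together after one LCM of the periods.
195 = 3 × 5 × 13
255 = 3 × 5 × 17
LCM(195, 255) = 3 × 5 × 13 × 17 = 3315.
Rotations for period 255: 3315 / 255 = 13.

13 rotations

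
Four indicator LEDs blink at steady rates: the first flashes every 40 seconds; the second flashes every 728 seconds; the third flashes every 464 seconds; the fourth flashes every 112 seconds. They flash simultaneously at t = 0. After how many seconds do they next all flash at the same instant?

211120 seconds

The first simultaneous occurrence is after LCM of the individual periods.
40 = 2^3 × 5
728 = 2^3 × 7 × 13
464 = 2^4 × 29
112 = 2^4 × 7
LCM(40, 728, 464, 112) = 2^4 × 5 × 7 × 13 × 29 = 211120.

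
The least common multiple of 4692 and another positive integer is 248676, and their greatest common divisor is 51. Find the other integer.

gcd × lcm = product of the two integers, so the other integer is (51 × 248676) / 4692 = 2703.

2703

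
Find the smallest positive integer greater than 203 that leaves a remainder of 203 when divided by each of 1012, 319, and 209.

N − 203 must be a common multiple of 1012, 319, and 209.
1012 = 2^2 × 11 × 23
319 = 11 × 29
209 = 11 × 19
LCM(1012, 319, 209) = 2^2 × 11 × 19 × 23 × 29 = 557612.
Smallest N > 203 is LCM + 203 = 557612 + 203 = 557815.

557815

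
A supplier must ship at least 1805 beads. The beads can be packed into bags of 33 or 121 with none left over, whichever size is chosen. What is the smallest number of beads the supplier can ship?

The number of beads must be a common multiple of 33 and 121, so a multiple of their LCM.
33 = 3 × 11
121 = 11^2
LCM(33, 121) = 3 × 11^2 = 363.
Smallest multiple of 363 that is ≥ 1805: ⌈1805/363⌉ × 363 = 5 × 363 = 1815.

1815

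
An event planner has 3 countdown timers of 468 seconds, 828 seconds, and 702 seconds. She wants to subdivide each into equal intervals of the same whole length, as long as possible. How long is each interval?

18 seconds

The interval must divide each timer length; the longest such is the gcd.
468 = 2^2 × 3^2 × 13
828 = 2^2 × 3^2 × 23
702 = 2 × 3^3 × 13
gcd(468, 828, 702) = 2 × 3^2 = 18.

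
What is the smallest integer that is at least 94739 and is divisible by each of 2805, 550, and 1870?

The integer must be a common multiple of 2805, 550, and 1870, so a multiple of their LCM.
2805 = 3 × 5 × 11 × 17
550 = 2 × 5^2 × 11
1870 = 2 × 5 × 11 × 17
LCM(2805, 550, 1870) = 2 × 3 × 5^2 × 11 × 17 = 28050.
Smallest multiple of 28050 that is ≥ 94739: ⌈94739/28050⌉ × 28050 = 4 × 28050 = 112200.

112200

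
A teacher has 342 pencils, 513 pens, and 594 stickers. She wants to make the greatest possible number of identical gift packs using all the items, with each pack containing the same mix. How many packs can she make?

9 packs

The pack count must divide each quantity, so the greatest is gcd(342, 513, 594).
342 = 2 × 3^2 × 19
513 = 3^3 × 19
594 = 2 × 3^3 × 11
gcd(342, 513, 594) = 3^2 = 9.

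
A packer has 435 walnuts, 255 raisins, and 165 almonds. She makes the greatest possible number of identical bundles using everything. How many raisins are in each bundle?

Number of bundles = gcd(435, 255, 165).
435 = 3 × 5 × 29
255 = 3 × 5 × 17
165 = 3 × 5 × 11
gcd(435, 255, 165) = 3 × 5 = 15.
raisins per bundle = 255 / 15 = 17.

17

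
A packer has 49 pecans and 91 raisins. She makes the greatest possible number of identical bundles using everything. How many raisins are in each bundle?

13

Number of bundles = gcd(49, 91).
49 = 7^2
91 = 7 × 13
gcd(49, 91) = 7.
raisins per bundle = 91 / 7 = 13.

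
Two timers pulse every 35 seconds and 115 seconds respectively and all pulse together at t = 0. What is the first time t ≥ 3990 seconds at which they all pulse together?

Joint pulses occur at multiples of LCM(35, 115).
35 = 5 × 7
115 = 5 × 23
LCM(35, 115) = 5 × 7 × 23 = 805.
Smallest multiple of 805 that is ≥ 3990: ⌈3990/805⌉ × 805 = 5 × 805 = 4025.

4025 seconds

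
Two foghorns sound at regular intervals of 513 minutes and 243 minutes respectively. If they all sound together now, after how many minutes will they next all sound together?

We need the least common multiple of the intervals.
513 = 3^3 × 19
243 = 3^5
LCM(513, 243) = 3^5 × 19 = 4617.

4617 minutes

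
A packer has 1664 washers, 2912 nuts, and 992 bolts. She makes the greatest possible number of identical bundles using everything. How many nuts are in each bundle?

Number of bundles = gcd(1664, 2912, 992).
1664 = 2^7 × 13
2912 = 2^5 × 7 × 13
992 = 2^5 × 31
gcd(1664, 2912, 992) = 2^5 = 32.
nuts per bundle = 2912 / 32 = 91.

91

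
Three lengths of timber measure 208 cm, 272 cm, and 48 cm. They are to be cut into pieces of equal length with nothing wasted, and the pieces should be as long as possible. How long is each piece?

Each piece length must divide every original length, so the longest possible is gcd(208, 272, 48).
208 = 2^4 × 13
272 = 2^4 × 17
48 = 2^4 × 3
gcd(208, 272, 48) = 2^4 = 16.

16 cm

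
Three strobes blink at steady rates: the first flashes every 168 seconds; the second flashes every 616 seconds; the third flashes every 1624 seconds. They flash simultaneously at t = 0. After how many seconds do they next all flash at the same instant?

53592 seconds

The first simultaneous occurrence is after LCM of the individual periods.
168 = 2^3 × 3 × 7
616 = 2^3 × 7 × 11
1624 = 2^3 × 7 × 29
LCM(168, 616, 1624) = 2^3 × 3 × 7 × 11 × 29 = 53592.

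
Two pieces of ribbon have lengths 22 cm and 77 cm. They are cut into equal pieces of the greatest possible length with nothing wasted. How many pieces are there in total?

9

Piece length = gcd(22, 77).
22 = 2 × 11
77 = 7 × 11
gcd(22, 77) = 11.
Total pieces = 22/11 + 77/11 = 2 + 7 = 9.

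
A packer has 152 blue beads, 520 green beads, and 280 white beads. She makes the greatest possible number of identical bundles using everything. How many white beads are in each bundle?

35

Number of bundles = gcd(152, 520, 280).
152 = 2^3 × 19
520 = 2^3 × 5 × 13
280 = 2^3 × 5 × 7
gcd(152, 520, 280) = 2^3 = 8.
white beads per bundle = 280 / 8 = 35.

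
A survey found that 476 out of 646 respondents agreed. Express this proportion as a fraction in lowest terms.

476 = 2^2 × 7 × 17
646 = 2 × 17 × 19
gcd(476, 646) = 2 × 17 = 34.
Divide numerator and denominator by 34: 476/646 = 14/19.

14/19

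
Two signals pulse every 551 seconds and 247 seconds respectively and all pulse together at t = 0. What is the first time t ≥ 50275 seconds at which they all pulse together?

57304 seconds

Joint pulses occur at multiples of LCM(551, 247).
551 = 19 × 29
247 = 13 × 19
LCM(551, 247) = 13 × 19 × 29 = 7163.
Smallest multiple of 7163 that is ≥ 50275: ⌈50275/7163⌉ × 7163 = 8 × 7163 = 57304.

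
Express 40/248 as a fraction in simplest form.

5/31

40 = 2^3 × 5
248 = 2^3 × 31
gcd(40, 248) = 2^3 = 8.
Divide numerator and denominator by 8: 40/248 = 5/31.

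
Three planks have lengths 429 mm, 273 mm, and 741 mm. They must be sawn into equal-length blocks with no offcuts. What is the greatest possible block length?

This is the greatest common divisor of 429, 273, and 741.
429 = 3 × 11 × 13
273 = 3 × 7 × 13
741 = 3 × 13 × 19
gcd(429, 273, 741) = 3 × 13 = 39.

39 mm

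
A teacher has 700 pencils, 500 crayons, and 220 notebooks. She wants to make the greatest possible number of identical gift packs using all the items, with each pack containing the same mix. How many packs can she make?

20 packs

The pack count must divide each quantity, so the greatest is gcd(700, 500, 220).
700 = 2^2 × 5^2 × 7
500 = 2^2 × 5^3
220 = 2^2 × 5 × 11
gcd(700, 500, 220) = 2^2 × 5 = 20.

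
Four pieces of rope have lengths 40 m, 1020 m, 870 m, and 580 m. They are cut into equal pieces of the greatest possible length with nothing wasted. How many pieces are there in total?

Piece length = gcd(40, 1020, 870, 580).
40 = 2^3 × 5
1020 = 2^2 × 3 × 5 × 17
870 = 2 × 3 × 5 × 29
580 = 2^2 × 5 × 29
gcd(40, 1020, 870, 580) = 2 × 5 = 10.
Total pieces = 40/10 + 1020/10 + 870/10 + 580/10 = 4 + 102 + 87 + 58 = 251.

251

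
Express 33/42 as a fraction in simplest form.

11/14

33 = 3 × 11
42 = 2 × 3 × 7
gcd(33, 42) = 3.
Divide numerator and denominator by 3: 33/42 = 11/14.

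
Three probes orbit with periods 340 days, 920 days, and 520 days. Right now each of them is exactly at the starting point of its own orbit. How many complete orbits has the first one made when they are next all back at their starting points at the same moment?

All finish a whole number of cycles simultaneously at t = LCM of the periods.
340 = 2^2 × 5 × 17
920 = 2^3 × 5 × 23
520 = 2^3 × 5 × 13
LCM(340, 920, 520) = 2^3 × 5 × 13 × 17 × 23 = 203320.
Orbits for period 340: 203320 / 340 = 598.

598 orbits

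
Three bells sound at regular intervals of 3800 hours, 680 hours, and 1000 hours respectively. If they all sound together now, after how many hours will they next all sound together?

They coincide at every common multiple of the periods; the first is the LCM.
3800 = 2^3 × 5^2 × 19
680 = 2^3 × 5 × 17
1000 = 2^3 × 5^3
LCM(3800, 680, 1000) = 2^3 × 5^3 × 17 × 19 = 323000.

323000 hours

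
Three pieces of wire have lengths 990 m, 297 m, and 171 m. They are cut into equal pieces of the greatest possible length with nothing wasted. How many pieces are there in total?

Piece length = gcd(990, 297, 171).
990 = 2 × 3^2 × 5 × 11
297 = 3^3 × 11
171 = 3^2 × 19
gcd(990, 297, 171) = 3^2 = 9.
Total pieces = 990/9 + 297/9 + 171/9 = 110 + 33 + 19 = 162.

162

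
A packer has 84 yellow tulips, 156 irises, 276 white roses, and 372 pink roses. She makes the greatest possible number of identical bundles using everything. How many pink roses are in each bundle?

31

Number of bundles = gcd(84, 156, 276, 372).
84 = 2^2 × 3 × 7
156 = 2^2 × 3 × 13
276 = 2^2 × 3 × 23
372 = 2^2 × 3 × 31
gcd(84, 156, 276, 372) = 2^2 × 3 = 12.
pink roses per bundle = 372 / 12 = 31.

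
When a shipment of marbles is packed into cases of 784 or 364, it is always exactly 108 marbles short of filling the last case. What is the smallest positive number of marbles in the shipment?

Being 108 short of a full case of size k means N ≡ −108 (mod k), i.e. N + 108 is a multiple of each size.
784 = 2^4 × 7^2
364 = 2^2 × 7 × 13
LCM(784, 364) = 2^4 × 7^2 × 13 = 10192.
Smallest positive N is 10192 − 108 = 10084.

10084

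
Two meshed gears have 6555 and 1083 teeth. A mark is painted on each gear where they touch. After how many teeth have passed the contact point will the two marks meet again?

The first simultaneous occurrence is after LCM of the individual periods.
6555 = 3 × 5 × 19 × 23
1083 = 3 × 19^2
LCM(6555, 1083) = 3 × 5 × 19^2 × 23 = 124545.

124545 teeth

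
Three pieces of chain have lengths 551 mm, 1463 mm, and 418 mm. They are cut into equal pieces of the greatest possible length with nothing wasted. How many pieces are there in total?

128

Piece length = gcd(551, 1463, 418).
551 = 19 × 29
1463 = 7 × 11 × 19
418 = 2 × 11 × 19
gcd(551, 1463, 418) = 19.
Total pieces = 551/19 + 1463/19 + 418/19 = 29 + 77 + 22 = 128.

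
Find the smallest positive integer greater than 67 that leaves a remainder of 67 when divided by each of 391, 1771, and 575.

752742

N − 67 must be a common multiple of 391, 1771, and 575.
391 = 17 × 23
1771 = 7 × 11 × 23
575 = 5^2 × 23
LCM(391, 1771, 575) = 5^2 × 7 × 11 × 17 × 23 = 752675.
Smallest N > 67 is LCM + 67 = 752675 + 67 = 752742.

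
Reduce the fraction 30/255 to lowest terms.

30 = 2 × 3 × 5
255 = 3 × 5 × 17
gcd(30, 255) = 3 × 5 = 15.
Divide numerator and denominator by 15: 30/255 = 2/17.

2/17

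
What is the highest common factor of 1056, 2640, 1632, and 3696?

48

1056 = 2^5 × 3 × 11
2640 = 2^4 × 3 × 5 × 11
1632 = 2^5 × 3 × 17
3696 = 2^4 × 3 × 7 × 11
gcd(1056, 2640, 1632, 3696) = 2^4 × 3 = 48.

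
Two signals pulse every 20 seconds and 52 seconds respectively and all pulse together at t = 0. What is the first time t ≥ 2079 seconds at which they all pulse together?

2080 seconds

Joint pulses occur at multiples of LCM(20, 52).
20 = 2^2 × 5
52 = 2^2 × 13
LCM(20, 52) = 2^2 × 5 × 13 = 260.
Smallest multiple of 260 that is ≥ 2079: ⌈2079/260⌉ × 260 = 8 × 260 = 2080.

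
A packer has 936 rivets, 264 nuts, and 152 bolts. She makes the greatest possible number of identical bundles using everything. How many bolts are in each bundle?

19

Number of bundles = gcd(936, 264, 152).
936 = 2^3 × 3^2 × 13
264 = 2^3 × 3 × 11
152 = 2^3 × 19
gcd(936, 264, 152) = 2^3 = 8.
bolts per bundle = 152 / 8 = 19.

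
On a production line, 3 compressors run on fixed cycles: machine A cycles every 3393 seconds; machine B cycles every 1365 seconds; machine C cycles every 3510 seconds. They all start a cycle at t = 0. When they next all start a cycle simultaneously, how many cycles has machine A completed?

They are all back at their starting positions together after one LCM of the periods.
3393 = 3^2 × 13 × 29
1365 = 3 × 5 × 7 × 13
3510 = 2 × 3^3 × 5 × 13
LCM(3393, 1365, 3510) = 2 × 3^3 × 5 × 7 × 13 × 29 = 712530.
Cycles for period 3393: 712530 / 3393 = 210.

210 cycles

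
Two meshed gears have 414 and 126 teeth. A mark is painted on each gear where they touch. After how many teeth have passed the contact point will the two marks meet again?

We need the least common multiple of the intervals.
414 = 2 × 3^2 × 23
126 = 2 × 3^2 × 7
LCM(414, 126) = 2 × 3^2 × 7 × 23 = 2898.

2898 teeth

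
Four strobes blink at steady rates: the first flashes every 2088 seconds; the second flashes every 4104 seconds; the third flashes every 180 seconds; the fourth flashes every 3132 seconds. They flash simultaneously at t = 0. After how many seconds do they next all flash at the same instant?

We need the least common multiple of the intervals.
2088 = 2^3 × 3^2 × 29
4104 = 2^3 × 3^3 × 19
180 = 2^2 × 3^2 × 5
3132 = 2^2 × 3^3 × 29
LCM(2088, 4104, 180, 3132) = 2^3 × 3^3 × 5 × 19 × 29 = 595080.

595080 seconds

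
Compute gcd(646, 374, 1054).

34

646 = 2 × 17 × 19
374 = 2 × 11 × 17
1054 = 2 × 17 × 31
gcd(646, 374, 1054) = 2 × 17 = 34.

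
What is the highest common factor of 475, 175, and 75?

25

475 = 5^2 × 19
175 = 5^2 × 7
75 = 3 × 5^2
gcd(475, 175, 75) = 5^2 = 25.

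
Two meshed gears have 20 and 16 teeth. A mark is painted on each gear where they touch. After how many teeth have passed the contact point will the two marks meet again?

They coincide at every common multiple of the periods; the first is the LCM.
20 = 2^2 × 5
16 = 2^4
LCM(20, 16) = 2^4 × 5 = 80.

80 teeth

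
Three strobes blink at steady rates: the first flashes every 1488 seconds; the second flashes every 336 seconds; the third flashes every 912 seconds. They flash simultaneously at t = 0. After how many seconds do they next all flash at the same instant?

197904 seconds

The first simultaneous occurrence is after LCM of the individual periods.
1488 = 2^4 × 3 × 31
336 = 2^4 × 3 × 7
912 = 2^4 × 3 × 19
LCM(1488, 336, 912) = 2^4 × 3 × 7 × 19 × 31 = 197904.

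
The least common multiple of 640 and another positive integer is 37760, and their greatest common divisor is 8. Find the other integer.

472

gcd × lcm = product of the two integers, so the other integer is (8 × 37760) / 640 = 472.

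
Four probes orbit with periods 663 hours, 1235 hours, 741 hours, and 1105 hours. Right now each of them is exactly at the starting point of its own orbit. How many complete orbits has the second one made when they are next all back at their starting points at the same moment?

The first common completion time is the LCM of the periods.
663 = 3 × 13 × 17
1235 = 5 × 13 × 19
741 = 3 × 13 × 19
1105 = 5 × 13 × 17
LCM(663, 1235, 741, 1105) = 3 × 5 × 13 × 17 × 19 = 62985.
Orbits for period 1235: 62985 / 1235 = 51.

51 orbits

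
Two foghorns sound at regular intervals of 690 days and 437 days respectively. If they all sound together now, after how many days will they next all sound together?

They coincide at every common multiple of the periods; the first is the LCM.
690 = 2 × 3 × 5 × 23
437 = 19 × 23
LCM(690, 437) = 2 × 3 × 5 × 19 × 23 = 13110.

13110 days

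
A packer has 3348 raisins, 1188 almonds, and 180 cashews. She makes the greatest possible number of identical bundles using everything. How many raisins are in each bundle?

93

Number of bundles = gcd(3348, 1188, 180).
3348 = 2^2 × 3^3 × 31
1188 = 2^2 × 3^3 × 11
180 = 2^2 × 3^2 × 5
gcd(3348, 1188, 180) = 2^2 × 3^2 = 36.
raisins per bundle = 3348 / 36 = 93.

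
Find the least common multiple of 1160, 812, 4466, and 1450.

446600

1160 = 2^3 × 5 × 29
812 = 2^2 × 7 × 29
4466 = 2 × 7 × 11 × 29
1450 = 2 × 5^2 × 29
LCM(1160, 812, 4466, 1450) = 2^3 × 5^2 × 7 × 11 × 29 = 446600.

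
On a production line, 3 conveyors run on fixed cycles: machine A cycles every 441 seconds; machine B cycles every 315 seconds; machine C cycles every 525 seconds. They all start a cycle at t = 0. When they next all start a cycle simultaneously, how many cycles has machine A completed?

25 cycles

They are all back at their starting positions together after one LCM of the periods.
441 = 3^2 × 7^2
315 = 3^2 × 5 × 7
525 = 3 × 5^2 × 7
LCM(441, 315, 525) = 3^2 × 5^2 × 7^2 = 11025.
Cycles for period 441: 11025 / 441 = 25.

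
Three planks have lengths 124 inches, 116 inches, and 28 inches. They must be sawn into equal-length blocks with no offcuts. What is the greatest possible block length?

4 inches

The block length must divide every plank, so the greatest is gcd(124, 116, 28).
124 = 2^2 × 31
116 = 2^2 × 29
28 = 2^2 × 7
gcd(124, 116, 28) = 2^2 = 4.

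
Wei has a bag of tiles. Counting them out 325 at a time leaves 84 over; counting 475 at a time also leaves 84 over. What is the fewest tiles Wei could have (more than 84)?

N − 84 must be a common multiple of 325 and 475.
325 = 5^2 × 13
475 = 5^2 × 19
LCM(325, 475) = 5^2 × 13 × 19 = 6175.
Smallest N > 84 is LCM + 84 = 6175 + 84 = 6259.

6259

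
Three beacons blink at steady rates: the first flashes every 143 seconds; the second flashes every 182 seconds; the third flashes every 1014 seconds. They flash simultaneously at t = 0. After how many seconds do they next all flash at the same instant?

78078 seconds

The first simultaneous occurrence is after LCM of the individual periods.
143 = 11 × 13
182 = 2 × 7 × 13
1014 = 2 × 3 × 13^2
LCM(143, 182, 1014) = 2 × 3 × 7 × 11 × 13^2 = 78078.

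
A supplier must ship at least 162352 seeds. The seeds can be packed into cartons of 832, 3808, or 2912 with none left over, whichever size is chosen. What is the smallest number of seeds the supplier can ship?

198016

The number of seeds must be a common multiple of 832, 3808, and 2912, so a multiple of their LCM.
832 = 2^6 × 13
3808 = 2^5 × 7 × 17
2912 = 2^5 × 7 × 13
LCM(832, 3808, 2912) = 2^6 × 7 × 13 × 17 = 99008.
Smallest multiple of 99008 that is ≥ 162352: ⌈162352/99008⌉ × 99008 = 2 × 99008 = 198016.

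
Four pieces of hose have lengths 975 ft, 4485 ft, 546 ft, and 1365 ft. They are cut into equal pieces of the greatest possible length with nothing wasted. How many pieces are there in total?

189

Piece length = gcd(975, 4485, 546, 1365).
975 = 3 × 5^2 × 13
4485 = 3 × 5 × 13 × 23
546 = 2 × 3 × 7 × 13
1365 = 3 × 5 × 7 × 13
gcd(975, 4485, 546, 1365) = 3 × 13 = 39.
Total pieces = 975/39 + 4485/39 + 546/39 + 1365/39 = 25 + 115 + 14 + 35 = 189.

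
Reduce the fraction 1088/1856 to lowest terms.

17/29

1088 = 2^6 × 17
1856 = 2^6 × 29
gcd(1088, 1856) = 2^6 = 64.
Divide numerator and denominator by 64: 1088/1856 = 17/29.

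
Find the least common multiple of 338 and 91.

2366

338 = 2 × 13^2
91 = 7 × 13
LCM(338, 91) = 2 × 7 × 13^2 = 2366.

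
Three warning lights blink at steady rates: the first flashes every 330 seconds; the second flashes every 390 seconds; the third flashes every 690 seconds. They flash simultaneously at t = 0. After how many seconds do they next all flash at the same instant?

The first simultaneous occurrence is after LCM of the individual periods.
330 = 2 × 3 × 5 × 11
390 = 2 × 3 × 5 × 13
690 = 2 × 3 × 5 × 23
LCM(330, 390, 690) = 2 × 3 × 5 × 11 × 13 × 23 = 98670.

98670 seconds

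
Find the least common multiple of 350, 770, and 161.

88550

350 = 2 × 5^2 × 7
770 = 2 × 5 × 7 × 11
161 = 7 × 23
LCM(350, 770, 161) = 2 × 5^2 × 7 × 11 × 23 = 88550.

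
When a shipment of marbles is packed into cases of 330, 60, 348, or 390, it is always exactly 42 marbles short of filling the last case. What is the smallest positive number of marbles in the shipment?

Being 42 short of a full case of size k means N ≡ −42 (mod k), i.e. N + 42 is a multiple of each size.
330 = 2 × 3 × 5 × 11
60 = 2^2 × 3 × 5
348 = 2^2 × 3 × 29
390 = 2 × 3 × 5 × 13
LCM(330, 60, 348, 390) = 2^2 × 3 × 5 × 11 × 13 × 29 = 248820.
Smallest positive N is 248820 − 42 = 248778.

248778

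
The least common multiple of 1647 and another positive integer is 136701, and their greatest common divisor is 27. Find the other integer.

2241

gcd × lcm = product of the two integers, so the other integer is (27 × 136701) / 1647 = 2241.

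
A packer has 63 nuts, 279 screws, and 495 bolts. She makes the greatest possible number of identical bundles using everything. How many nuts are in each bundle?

Number of bundles = gcd(63, 279, 495).
63 = 3^2 × 7
279 = 3^2 × 31
495 = 3^2 × 5 × 11
gcd(63, 279, 495) = 3^2 = 9.
nuts per bundle = 63 / 9 = 7.

7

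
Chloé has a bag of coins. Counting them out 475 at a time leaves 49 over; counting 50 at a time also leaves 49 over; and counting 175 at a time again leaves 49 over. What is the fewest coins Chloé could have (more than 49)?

6699

N − 49 must be a common multiple of 475, 50, and 175.
475 = 5^2 × 19
50 = 2 × 5^2
175 = 5^2 × 7
LCM(475, 50, 175) = 2 × 5^2 × 7 × 19 = 6650.
Smallest N > 49 is LCM + 49 = 6650 + 49 = 6699.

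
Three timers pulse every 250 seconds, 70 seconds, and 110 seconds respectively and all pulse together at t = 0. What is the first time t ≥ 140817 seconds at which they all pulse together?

154000 seconds

Joint pulses occur at multiples of LCM(250, 70, 110).
250 = 2 × 5^3
70 = 2 × 5 × 7
110 = 2 × 5 × 11
LCM(250, 70, 110) = 2 × 5^3 × 7 × 11 = 19250.
Smallest multiple of 19250 that is ≥ 140817: ⌈140817/19250⌉ × 19250 = 8 × 19250 = 154000.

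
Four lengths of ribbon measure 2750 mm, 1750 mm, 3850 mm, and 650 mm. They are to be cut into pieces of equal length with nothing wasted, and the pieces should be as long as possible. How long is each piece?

The greatest length dividing all of 2750, 1750, 3850, and 650 is their gcd.
2750 = 2 × 5^3 × 11
1750 = 2 × 5^3 × 7
3850 = 2 × 5^2 × 7 × 11
650 = 2 × 5^2 × 13
gcd(2750, 1750, 3850, 650) = 2 × 5^2 = 50.

50 mm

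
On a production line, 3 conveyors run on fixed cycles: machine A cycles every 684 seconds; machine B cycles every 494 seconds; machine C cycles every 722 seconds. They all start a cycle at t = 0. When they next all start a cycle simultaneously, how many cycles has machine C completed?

234 cycles

They are all back at their starting positions together after one LCM of the periods.
684 = 2^2 × 3^2 × 19
494 = 2 × 13 × 19
722 = 2 × 19^2
LCM(684, 494, 722) = 2^2 × 3^2 × 13 × 19^2 = 168948.
Cycles for period 722: 168948 / 722 = 234.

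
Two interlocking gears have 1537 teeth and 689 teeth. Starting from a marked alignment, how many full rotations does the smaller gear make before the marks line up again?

29 rotations

All finish a whole number of cycles simultaneously at t = LCM of the periods.
1537 = 29 × 53
689 = 13 × 53
LCM(1537, 689) = 13 × 29 × 53 = 19981.
Rotations for period 689: 19981 / 689 = 29.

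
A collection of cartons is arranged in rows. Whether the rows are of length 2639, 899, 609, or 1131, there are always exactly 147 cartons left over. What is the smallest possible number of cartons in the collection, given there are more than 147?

N − 147 must be a common multiple of 2639, 899, 609, and 1131.
2639 = 7 × 13 × 29
899 = 29 × 31
609 = 3 × 7 × 29
1131 = 3 × 13 × 29
LCM(2639, 899, 609, 1131) = 3 × 7 × 13 × 29 × 31 = 245427.
Smallest N > 147 is LCM + 147 = 245427 + 147 = 245574.

245574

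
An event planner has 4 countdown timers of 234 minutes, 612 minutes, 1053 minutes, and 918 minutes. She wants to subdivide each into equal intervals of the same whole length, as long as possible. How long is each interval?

The interval must divide each timer length; the longest such is the gcd.
234 = 2 × 3^2 × 13
612 = 2^2 × 3^2 × 17
1053 = 3^4 × 13
918 = 2 × 3^3 × 17
gcd(234, 612, 1053, 918) = 3^2 = 9.

9 minutes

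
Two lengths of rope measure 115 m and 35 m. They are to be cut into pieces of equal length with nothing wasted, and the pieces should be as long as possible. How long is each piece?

The greatest length dividing all of 115 and 35 is their gcd.
115 = 5 × 23
35 = 5 × 7
gcd(115, 35) = 5.

5 m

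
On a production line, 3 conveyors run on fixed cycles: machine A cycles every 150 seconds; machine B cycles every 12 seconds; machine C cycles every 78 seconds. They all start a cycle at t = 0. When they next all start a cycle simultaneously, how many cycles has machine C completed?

They are all back at their starting positions together after one LCM of the periods.
150 = 2 × 3 × 5^2
12 = 2^2 × 3
78 = 2 × 3 × 13
LCM(150, 12, 78) = 2^2 × 3 × 5^2 × 13 = 3900.
Cycles for period 78: 3900 / 78 = 50.

50 cycles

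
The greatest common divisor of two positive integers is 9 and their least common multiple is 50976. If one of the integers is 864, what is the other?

531

For two integers, gcd × lcm = product, so the other is (9 × 50976) / 864 = 458784 / 864 = 531.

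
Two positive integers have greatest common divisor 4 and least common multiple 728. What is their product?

For any two positive integers, gcd × lcm = product = 4 × 728 = 2912.

2912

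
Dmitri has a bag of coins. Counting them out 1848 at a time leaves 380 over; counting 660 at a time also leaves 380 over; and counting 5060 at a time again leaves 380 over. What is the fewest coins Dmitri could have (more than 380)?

N − 380 must be a common multiple of 1848, 660, and 5060.
1848 = 2^3 × 3 × 7 × 11
660 = 2^2 × 3 × 5 × 11
5060 = 2^2 × 5 × 11 × 23
LCM(1848, 660, 5060) = 2^3 × 3 × 5 × 7 × 11 × 23 = 212520.
Smallest N > 380 is LCM + 380 = 212520 + 380 = 212900.

212900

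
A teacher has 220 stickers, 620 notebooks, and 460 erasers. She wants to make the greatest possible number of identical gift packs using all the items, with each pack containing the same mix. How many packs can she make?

The pack count must divide each quantity, so the greatest is gcd(220, 620, 460).
220 = 2^2 × 5 × 11
620 = 2^2 × 5 × 31
460 = 2^2 × 5 × 23
gcd(220, 620, 460) = 2^2 × 5 = 20.

20 packs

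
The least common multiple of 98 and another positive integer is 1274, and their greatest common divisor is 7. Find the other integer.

91

gcd × lcm = product of the two integers, so the other integer is (7 × 1274) / 98 = 91.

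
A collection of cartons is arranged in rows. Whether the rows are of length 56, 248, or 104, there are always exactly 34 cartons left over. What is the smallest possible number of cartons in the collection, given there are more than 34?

N − 34 must be a common multiple of 56, 248, and 104.
56 = 2^3 × 7
248 = 2^3 × 31
104 = 2^3 × 13
LCM(56, 248, 104) = 2^3 × 7 × 13 × 31 = 22568.
Smallest N > 34 is LCM + 34 = 22568 + 34 = 22602.

22602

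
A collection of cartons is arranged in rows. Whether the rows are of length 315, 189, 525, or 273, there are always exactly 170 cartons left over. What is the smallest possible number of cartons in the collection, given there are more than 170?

61595

N − 170 must be a common multiple of 315, 189, 525, and 273.
315 = 3^2 × 5 × 7
189 = 3^3 × 7
525 = 3 × 5^2 × 7
273 = 3 × 7 × 13
LCM(315, 189, 525, 273) = 3^3 × 5^2 × 7 × 13 = 61425.
Smallest N > 170 is LCM + 170 = 61425 + 170 = 61595.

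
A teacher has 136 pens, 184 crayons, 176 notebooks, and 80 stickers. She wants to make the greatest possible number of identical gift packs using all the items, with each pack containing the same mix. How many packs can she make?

8 packs

The pack count must divide each quantity, so the greatest is gcd(136, 184, 176, 80).
136 = 2^3 × 17
184 = 2^3 × 23
176 = 2^4 × 11
80 = 2^4 × 5
gcd(136, 184, 176, 80) = 2^3 = 8.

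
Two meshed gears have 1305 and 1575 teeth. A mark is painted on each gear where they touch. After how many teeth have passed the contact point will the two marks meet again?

They coincide at every common multiple of the periods; the first is the LCM.
1305 = 3^2 × 5 × 29
1575 = 3^2 × 5^2 × 7
LCM(1305, 1575) = 3^2 × 5^2 × 7 × 29 = 45675.

45675 teeth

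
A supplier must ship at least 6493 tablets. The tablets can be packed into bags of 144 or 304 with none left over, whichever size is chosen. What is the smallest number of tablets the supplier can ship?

8208

The number of tablets must be a common multiple of 144 and 304, so a multiple of their LCM.
144 = 2^4 × 3^2
304 = 2^4 × 19
LCM(144, 304) = 2^4 × 3^2 × 19 = 2736.
Smallest multiple of 2736 that is ≥ 6493: ⌈6493/2736⌉ × 2736 = 3 × 2736 = 8208.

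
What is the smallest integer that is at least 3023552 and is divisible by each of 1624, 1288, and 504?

The integer must be a common multiple of 1624, 1288, and 504, so a multiple of their LCM.
1624 = 2^3 × 7 × 29
1288 = 2^3 × 7 × 23
504 = 2^3 × 3^2 × 7
LCM(1624, 1288, 504) = 2^3 × 3^2 × 7 × 23 × 29 = 336168.
Smallest multiple of 336168 that is ≥ 3023552: ⌈3023552/336168⌉ × 336168 = 9 × 336168 = 3025512.

3025512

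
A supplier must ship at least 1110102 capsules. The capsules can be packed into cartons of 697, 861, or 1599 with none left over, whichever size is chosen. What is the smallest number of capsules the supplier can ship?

The number of capsules must be a common multiple of 697, 861, and 1599, so a multiple of their LCM.
697 = 17 × 41
861 = 3 × 7 × 41
1599 = 3 × 13 × 41
LCM(697, 861, 1599) = 3 × 7 × 13 × 17 × 41 = 190281.
Smallest multiple of 190281 that is ≥ 1110102: ⌈1110102/190281⌉ × 190281 = 6 × 190281 = 1141686.

1141686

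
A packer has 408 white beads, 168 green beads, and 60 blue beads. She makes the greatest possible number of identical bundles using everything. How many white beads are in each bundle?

Number of bundles = gcd(408, 168, 60).
408 = 2^3 × 3 × 17
168 = 2^3 × 3 × 7
60 = 2^2 × 3 × 5
gcd(408, 168, 60) = 2^2 × 3 = 12.
white beads per bundle = 408 / 12 = 34.

34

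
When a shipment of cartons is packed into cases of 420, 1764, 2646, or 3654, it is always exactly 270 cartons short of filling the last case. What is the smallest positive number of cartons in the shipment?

767070

Being 270 short of a full case of size k means N ≡ −270 (mod k), i.e. N + 270 is a multiple of each size.
420 = 2^2 × 3 × 5 × 7
1764 = 2^2 × 3^2 × 7^2
2646 = 2 × 3^3 × 7^2
3654 = 2 × 3^2 × 7 × 29
LCM(420, 1764, 2646, 3654) = 2^2 × 3^3 × 5 × 7^2 × 29 = 767340.
Smallest positive N is 767340 − 270 = 767070.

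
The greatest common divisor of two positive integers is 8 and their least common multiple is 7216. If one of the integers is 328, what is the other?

For two integers, gcd × lcm = product, so the other is (8 × 7216) / 328 = 57728 / 328 = 176.

176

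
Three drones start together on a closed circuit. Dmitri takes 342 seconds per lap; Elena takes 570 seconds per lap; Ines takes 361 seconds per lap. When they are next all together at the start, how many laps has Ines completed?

The first common completion time is the LCM of the periods.
342 = 2 × 3^2 × 19
570 = 2 × 3 × 5 × 19
361 = 19^2
LCM(342, 570, 361) = 2 × 3^2 × 5 × 19^2 = 32490.
Laps for period 361: 32490 / 361 = 90.

90 laps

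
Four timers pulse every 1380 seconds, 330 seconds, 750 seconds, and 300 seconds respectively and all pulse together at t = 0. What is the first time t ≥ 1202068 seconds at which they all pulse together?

1518000 seconds

Joint pulses occur at multiples of LCM(1380, 330, 750, 300).
1380 = 2^2 × 3 × 5 × 23
330 = 2 × 3 × 5 × 11
750 = 2 × 3 × 5^3
300 = 2^2 × 3 × 5^2
LCM(1380, 330, 750, 300) = 2^2 × 3 × 5^3 × 11 × 23 = 379500.
Smallest multiple of 379500 that is ≥ 1202068: ⌈1202068/379500⌉ × 379500 = 4 × 379500 = 1518000.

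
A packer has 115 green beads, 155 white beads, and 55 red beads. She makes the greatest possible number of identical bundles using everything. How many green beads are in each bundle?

23

Number of bundles = gcd(115, 155, 55).
115 = 5 × 23
155 = 5 × 31
55 = 5 × 11
gcd(115, 155, 55) = 5.
green beads per bundle = 115 / 5 = 23.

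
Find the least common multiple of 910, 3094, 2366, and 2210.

910 = 2 × 5 × 7 × 13
3094 = 2 × 7 × 13 × 17
2366 = 2 × 7 × 13^2
2210 = 2 × 5 × 13 × 17
LCM(910, 3094, 2366, 2210) = 2 × 5 × 7 × 13^2 × 17 = 201110.

201110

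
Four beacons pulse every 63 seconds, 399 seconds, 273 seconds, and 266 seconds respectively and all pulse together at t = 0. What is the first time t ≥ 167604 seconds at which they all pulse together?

186732 seconds

Joint pulses occur at multiples of LCM(63, 399, 273, 266).
63 = 3^2 × 7
399 = 3 × 7 × 19
273 = 3 × 7 × 13
266 = 2 × 7 × 19
LCM(63, 399, 273, 266) = 2 × 3^2 × 7 × 13 × 19 = 31122.
Smallest multiple of 31122 that is ≥ 167604: ⌈167604/31122⌉ × 31122 = 6 × 31122 = 186732.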